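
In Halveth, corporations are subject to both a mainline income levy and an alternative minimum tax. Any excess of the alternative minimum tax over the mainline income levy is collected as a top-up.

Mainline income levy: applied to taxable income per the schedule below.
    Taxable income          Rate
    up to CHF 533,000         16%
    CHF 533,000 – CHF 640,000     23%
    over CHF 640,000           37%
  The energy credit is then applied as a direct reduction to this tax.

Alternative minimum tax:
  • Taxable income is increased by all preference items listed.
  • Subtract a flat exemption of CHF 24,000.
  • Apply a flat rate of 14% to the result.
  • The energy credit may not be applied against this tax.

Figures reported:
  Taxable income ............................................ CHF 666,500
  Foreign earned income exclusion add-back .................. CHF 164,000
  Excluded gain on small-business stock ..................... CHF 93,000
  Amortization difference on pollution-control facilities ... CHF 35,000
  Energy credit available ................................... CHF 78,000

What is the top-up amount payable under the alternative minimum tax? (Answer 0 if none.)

CHF 89,135

Alternative minimum tax:
  Adjusted income: CHF 666,500 + CHF 164,000 + CHF 93,000 + CHF 35,000 = CHF 958,500
  Less exemption CHF 24,000 → base CHF 934,500
  CHF 934,500 × 14% = CHF 130,830

Mainline income levy:
  CHF 533,000 × 16% = CHF 85,280
  CHF 107,000 × 23% = CHF 24,610
  CHF 26,500 × 37% = CHF 9,805
  → CHF 119,695
  Less energy credit CHF 78,000 → CHF 41,695

Excess of alternative minimum tax over mainline income levy: CHF 130,830 − CHF 41,695 = CHF 89,135.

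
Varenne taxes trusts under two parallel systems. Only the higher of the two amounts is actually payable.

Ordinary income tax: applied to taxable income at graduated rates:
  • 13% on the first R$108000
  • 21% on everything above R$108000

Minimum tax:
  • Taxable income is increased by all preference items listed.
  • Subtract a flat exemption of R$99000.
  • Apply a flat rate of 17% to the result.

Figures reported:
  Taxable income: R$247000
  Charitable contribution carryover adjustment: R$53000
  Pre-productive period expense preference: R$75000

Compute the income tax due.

R$46920

Ordinary income tax:
  R$108000 × 13% = R$14040
  R$139000 × 21% = R$29190
  → R$43230

Minimum tax:
  Adjusted income: R$247000 + R$53000 + R$75000 = R$375000
  Less exemption R$99000 → base R$276000
  R$276000 × 17% = R$46920

R$46920 > R$43230, so the minimum tax is the binding amount.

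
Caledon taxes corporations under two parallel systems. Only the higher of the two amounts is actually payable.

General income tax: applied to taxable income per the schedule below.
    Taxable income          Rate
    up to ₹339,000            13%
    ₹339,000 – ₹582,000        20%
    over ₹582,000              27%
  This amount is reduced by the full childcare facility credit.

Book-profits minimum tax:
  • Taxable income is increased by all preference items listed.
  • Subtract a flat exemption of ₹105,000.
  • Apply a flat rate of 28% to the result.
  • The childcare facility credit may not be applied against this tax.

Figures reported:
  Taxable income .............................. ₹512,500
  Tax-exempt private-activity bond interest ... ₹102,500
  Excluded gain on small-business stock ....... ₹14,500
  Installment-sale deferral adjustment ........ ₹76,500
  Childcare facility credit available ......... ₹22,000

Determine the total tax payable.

General income tax:
  ₹339,000 × 13% = ₹44,070
  ₹173,500 × 20% = ₹34,700
  → ₹78,770
  Less childcare facility credit ₹22,000 → ₹56,770

Book-profits minimum tax:
  Adjusted income: ₹512,500 + ₹102,500 + ₹14,500 + ₹76,500 = ₹706,000
  Less exemption ₹105,000 → base ₹601,000
  ₹601,000 × 28% = ₹168,280

₹168,280 > ₹56,770, so the book-profits minimum tax is the binding amount.

₹168,280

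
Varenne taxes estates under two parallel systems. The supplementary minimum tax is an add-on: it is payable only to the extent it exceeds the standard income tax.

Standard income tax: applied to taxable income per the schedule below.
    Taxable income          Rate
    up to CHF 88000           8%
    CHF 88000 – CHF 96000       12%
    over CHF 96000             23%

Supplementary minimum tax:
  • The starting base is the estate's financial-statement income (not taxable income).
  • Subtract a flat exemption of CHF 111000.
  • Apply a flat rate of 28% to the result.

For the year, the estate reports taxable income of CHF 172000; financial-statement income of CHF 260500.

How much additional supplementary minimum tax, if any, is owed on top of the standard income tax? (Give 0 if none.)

CHF 16380

Standard income tax:
  CHF 88000 × 8% = CHF 7040
  CHF 8000 × 12% = CHF 960
  CHF 76000 × 23% = CHF 17480
  → CHF 25480

Supplementary minimum tax:
  Base (financial-statement income): CHF 260500
  Less exemption CHF 111000 → base CHF 149500
  CHF 149500 × 28% = CHF 41860

Excess of supplementary minimum tax over standard income tax: CHF 41860 − CHF 25480 = CHF 16380.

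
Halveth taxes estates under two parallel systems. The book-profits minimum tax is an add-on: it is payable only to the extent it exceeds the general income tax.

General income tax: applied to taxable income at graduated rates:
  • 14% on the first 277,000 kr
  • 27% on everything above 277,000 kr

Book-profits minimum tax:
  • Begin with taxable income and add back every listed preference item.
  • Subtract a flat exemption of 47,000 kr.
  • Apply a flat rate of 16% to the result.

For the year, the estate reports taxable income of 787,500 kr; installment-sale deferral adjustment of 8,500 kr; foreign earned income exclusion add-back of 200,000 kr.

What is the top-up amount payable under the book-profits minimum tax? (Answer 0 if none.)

Book-profits minimum tax:
  Adjusted income: 787,500 kr + 8,500 kr + 200,000 kr = 996,000 kr
  Less exemption 47,000 kr → base 949,000 kr
  949,000 kr × 16% = 151,840 kr

General income tax:
  277,000 kr × 14% = 38,780 kr
  510,500 kr × 27% = 137,835 kr
  → 176,615 kr

151,840 kr ≤ 176,615 kr, so no add-on is due.

0 kr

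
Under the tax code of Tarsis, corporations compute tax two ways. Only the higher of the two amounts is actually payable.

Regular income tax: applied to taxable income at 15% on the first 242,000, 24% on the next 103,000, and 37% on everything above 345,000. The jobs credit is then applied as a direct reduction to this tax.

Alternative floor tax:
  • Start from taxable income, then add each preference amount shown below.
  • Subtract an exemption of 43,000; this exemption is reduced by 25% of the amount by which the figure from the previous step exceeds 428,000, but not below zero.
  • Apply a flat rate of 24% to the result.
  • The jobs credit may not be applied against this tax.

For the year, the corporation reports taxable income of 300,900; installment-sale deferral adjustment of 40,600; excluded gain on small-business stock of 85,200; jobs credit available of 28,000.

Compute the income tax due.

Alternative floor tax:
  Adjusted income: 300,900 + 40,600 + 85,200 = 426,700
  Exemption: 426,700 ≤ 428,000, so full 43,000 applies
  Base: 426,700 − 43,000 = 383,700
  383,700 × 24% = 92,088

Regular income tax:
  242,000 × 15% = 36,300
  58,900 × 24% = 14,136
  → 50,436
  Less jobs credit 28,000 → 22,436

92,088 > 22,436, so the alternative floor tax is the binding amount.

92,088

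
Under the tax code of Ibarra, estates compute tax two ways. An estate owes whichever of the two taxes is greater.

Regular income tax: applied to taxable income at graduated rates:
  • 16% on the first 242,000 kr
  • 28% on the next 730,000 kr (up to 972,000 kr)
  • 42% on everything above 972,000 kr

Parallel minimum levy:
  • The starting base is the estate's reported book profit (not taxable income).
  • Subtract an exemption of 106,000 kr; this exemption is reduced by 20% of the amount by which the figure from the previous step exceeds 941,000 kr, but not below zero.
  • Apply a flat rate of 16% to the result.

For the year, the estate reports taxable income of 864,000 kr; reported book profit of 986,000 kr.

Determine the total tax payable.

212,880 kr

Parallel minimum levy:
  Base (reported book profit): 986,000 kr
  Exemption: 106,000 kr − 20% × (986,000 kr − 941,000 kr) = 106,000 kr − 9,000 kr = 97,000 kr
  Base: 986,000 kr − 97,000 kr = 889,000 kr
  889,000 kr × 16% = 142,240 kr

Regular income tax:
  242,000 kr × 16% = 38,720 kr
  622,000 kr × 28% = 174,160 kr
  → 212,880 kr

212,880 kr > 142,240 kr, so the regular income tax governs.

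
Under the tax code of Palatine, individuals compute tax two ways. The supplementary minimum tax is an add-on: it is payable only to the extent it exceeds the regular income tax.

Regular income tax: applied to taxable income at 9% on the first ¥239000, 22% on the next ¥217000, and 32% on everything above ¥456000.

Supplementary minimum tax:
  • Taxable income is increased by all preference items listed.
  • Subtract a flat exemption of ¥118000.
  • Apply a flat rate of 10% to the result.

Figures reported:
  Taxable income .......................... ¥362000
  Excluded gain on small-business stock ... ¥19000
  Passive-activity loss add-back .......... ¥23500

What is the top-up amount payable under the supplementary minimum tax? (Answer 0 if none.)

Supplementary minimum tax:
  Adjusted income: ¥362000 + ¥19000 + ¥23500 = ¥404500
  Less exemption ¥118000 → base ¥286500
  ¥286500 × 10% = ¥28650

Regular income tax:
  ¥239000 × 9% = ¥21510
  ¥123000 × 22% = ¥27060
  → ¥48570

¥28650 ≤ ¥48570, so no add-on is due.

¥0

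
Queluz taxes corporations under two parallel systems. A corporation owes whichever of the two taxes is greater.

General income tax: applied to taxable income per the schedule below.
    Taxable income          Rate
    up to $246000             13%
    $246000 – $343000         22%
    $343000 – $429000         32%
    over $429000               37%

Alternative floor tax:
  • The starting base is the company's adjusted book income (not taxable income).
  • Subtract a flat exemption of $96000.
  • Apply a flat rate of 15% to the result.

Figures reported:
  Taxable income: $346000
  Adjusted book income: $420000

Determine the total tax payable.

General income tax:
  $246000 × 13% = $31980
  $97000 × 22% = $21340
  $3000 × 32% = $960
  → $54280

Alternative floor tax:
  Base (adjusted book income): $420000
  Less exemption $96000 → base $324000
  $324000 × 15% = $48600

$54280 > $48600, so the general income tax governs.

$54280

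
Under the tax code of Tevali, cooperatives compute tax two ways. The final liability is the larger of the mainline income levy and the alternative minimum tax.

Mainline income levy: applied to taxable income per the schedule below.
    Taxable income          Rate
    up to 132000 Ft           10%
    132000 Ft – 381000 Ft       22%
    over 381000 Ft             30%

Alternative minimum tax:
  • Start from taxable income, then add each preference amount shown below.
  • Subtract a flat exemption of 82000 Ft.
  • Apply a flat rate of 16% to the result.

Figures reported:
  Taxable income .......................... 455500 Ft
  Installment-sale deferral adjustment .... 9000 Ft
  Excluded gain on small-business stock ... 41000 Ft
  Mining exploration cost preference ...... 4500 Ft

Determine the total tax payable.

Alternative minimum tax:
  Adjusted income: 455500 Ft + 9000 Ft + 41000 Ft + 4500 Ft = 510000 Ft
  Less exemption 82000 Ft → base 428000 Ft
  428000 Ft × 16% = 68480 Ft

Mainline income levy:
  132000 Ft × 10% = 13200 Ft
  249000 Ft × 22% = 54780 Ft
  74500 Ft × 30% = 22350 Ft
  → 90330 Ft

90330 Ft > 68480 Ft, so the mainline income levy governs.

90330 Ft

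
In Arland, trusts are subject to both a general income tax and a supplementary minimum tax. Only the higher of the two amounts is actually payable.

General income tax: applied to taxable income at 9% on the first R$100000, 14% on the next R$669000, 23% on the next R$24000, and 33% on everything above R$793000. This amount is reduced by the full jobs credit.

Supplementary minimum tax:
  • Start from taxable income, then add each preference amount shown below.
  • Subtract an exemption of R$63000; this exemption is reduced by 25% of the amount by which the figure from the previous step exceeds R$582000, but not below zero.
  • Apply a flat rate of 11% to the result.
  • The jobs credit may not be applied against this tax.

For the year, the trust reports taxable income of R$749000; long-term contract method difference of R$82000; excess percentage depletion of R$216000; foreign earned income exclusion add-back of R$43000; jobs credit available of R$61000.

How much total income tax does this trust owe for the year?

R$119900

Supplementary minimum tax:
  Adjusted income: R$749000 + R$82000 + R$216000 + R$43000 = R$1090000
  Exemption: 25% × (R$1090000 − R$582000) = R$127000 ≥ R$63000, so the exemption is fully phased out
  Base: R$1090000 − R$0 = R$1090000
  R$1090000 × 11% = R$119900

General income tax:
  R$100000 × 9% = R$9000
  R$649000 × 14% = R$90860
  → R$99860
  Less jobs credit R$61000 → R$38860

R$119900 > R$38860, so the supplementary minimum tax is the binding amount.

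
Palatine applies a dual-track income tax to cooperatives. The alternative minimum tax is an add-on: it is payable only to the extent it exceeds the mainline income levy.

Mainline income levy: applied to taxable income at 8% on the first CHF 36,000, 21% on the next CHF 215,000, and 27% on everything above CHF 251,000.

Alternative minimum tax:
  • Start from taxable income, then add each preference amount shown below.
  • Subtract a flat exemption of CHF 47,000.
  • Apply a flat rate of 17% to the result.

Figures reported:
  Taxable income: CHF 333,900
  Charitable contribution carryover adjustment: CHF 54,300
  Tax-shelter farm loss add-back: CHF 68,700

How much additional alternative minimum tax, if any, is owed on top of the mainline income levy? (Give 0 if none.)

CHF 0

Mainline income levy:
  CHF 36,000 × 8% = CHF 2,880
  CHF 215,000 × 21% = CHF 45,150
  CHF 82,900 × 27% = CHF 22,383
  → CHF 70,413

Alternative minimum tax:
  Adjusted income: CHF 333,900 + CHF 54,300 + CHF 68,700 = CHF 456,900
  Less exemption CHF 47,000 → base CHF 409,900
  CHF 409,900 × 17% = CHF 69,683

CHF 69,683 ≤ CHF 70,413, so no add-on is due.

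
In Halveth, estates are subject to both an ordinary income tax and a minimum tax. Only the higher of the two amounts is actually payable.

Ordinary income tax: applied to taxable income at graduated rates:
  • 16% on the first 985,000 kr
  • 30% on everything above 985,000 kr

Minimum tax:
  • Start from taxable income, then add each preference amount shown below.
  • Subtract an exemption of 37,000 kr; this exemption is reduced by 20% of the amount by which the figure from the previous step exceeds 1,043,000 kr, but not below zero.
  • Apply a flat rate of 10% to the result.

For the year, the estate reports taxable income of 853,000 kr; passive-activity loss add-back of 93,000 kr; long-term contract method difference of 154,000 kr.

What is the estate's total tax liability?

136,480 kr

Minimum tax:
  Adjusted income: 853,000 kr + 93,000 kr + 154,000 kr = 1,100,000 kr
  Exemption: 37,000 kr − 20% × (1,100,000 kr − 1,043,000 kr) = 37,000 kr − 11,400 kr = 25,600 kr
  Base: 1,100,000 kr − 25,600 kr = 1,074,400 kr
  1,074,400 kr × 10% = 107,440 kr

Ordinary income tax:
  853,000 kr × 16% = 136,480 kr

136,480 kr > 107,440 kr, so the ordinary income tax governs.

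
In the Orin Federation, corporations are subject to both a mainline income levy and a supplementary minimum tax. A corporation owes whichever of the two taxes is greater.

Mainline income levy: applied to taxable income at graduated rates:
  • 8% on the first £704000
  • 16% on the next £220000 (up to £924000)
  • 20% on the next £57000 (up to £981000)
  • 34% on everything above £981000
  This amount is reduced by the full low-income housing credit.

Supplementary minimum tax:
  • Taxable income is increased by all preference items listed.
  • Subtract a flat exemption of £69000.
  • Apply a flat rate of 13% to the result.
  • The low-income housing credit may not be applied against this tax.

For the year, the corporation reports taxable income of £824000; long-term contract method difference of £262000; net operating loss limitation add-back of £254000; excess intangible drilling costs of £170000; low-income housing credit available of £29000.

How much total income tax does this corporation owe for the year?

£187330

Supplementary minimum tax:
  Adjusted income: £824000 + £262000 + £254000 + £170000 = £1510000
  Less exemption £69000 → base £1441000
  £1441000 × 13% = £187330

Mainline income levy:
  £704000 × 8% = £56320
  £120000 × 16% = £19200
  → £75520
  Less low-income housing credit £29000 → £46520

£187330 > £46520, so the supplementary minimum tax is the binding amount.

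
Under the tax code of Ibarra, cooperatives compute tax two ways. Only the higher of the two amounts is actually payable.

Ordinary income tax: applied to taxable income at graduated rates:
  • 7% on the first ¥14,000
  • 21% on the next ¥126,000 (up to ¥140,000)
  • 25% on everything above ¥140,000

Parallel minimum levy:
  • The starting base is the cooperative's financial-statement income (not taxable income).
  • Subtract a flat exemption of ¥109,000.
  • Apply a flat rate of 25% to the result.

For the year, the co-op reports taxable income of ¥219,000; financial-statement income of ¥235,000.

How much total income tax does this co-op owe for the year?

Ordinary income tax:
  ¥14,000 × 7% = ¥980
  ¥126,000 × 21% = ¥26,460
  ¥79,000 × 25% = ¥19,750
  → ¥47,190

Parallel minimum levy:
  Base (financial-statement income): ¥235,000
  Less exemption ¥109,000 → base ¥126,000
  ¥126,000 × 25% = ¥31,500

¥47,190 > ¥31,500, so the ordinary income tax governs.

¥47,190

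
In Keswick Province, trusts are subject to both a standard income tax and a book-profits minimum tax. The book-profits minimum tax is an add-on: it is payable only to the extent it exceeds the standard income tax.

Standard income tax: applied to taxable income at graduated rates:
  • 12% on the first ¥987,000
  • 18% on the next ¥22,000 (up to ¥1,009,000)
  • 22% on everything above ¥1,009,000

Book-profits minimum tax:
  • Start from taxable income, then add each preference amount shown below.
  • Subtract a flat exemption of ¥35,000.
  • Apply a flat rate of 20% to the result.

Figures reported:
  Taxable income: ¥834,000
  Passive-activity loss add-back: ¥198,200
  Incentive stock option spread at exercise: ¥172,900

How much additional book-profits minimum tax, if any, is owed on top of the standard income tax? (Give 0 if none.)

¥133,940

Book-profits minimum tax:
  Adjusted income: ¥834,000 + ¥198,200 + ¥172,900 = ¥1,205,100
  Less exemption ¥35,000 → base ¥1,170,100
  ¥1,170,100 × 20% = ¥234,020

Standard income tax:
  ¥834,000 × 12% = ¥100,080

Excess of book-profits minimum tax over standard income tax: ¥234,020 − ¥100,080 = ¥133,940.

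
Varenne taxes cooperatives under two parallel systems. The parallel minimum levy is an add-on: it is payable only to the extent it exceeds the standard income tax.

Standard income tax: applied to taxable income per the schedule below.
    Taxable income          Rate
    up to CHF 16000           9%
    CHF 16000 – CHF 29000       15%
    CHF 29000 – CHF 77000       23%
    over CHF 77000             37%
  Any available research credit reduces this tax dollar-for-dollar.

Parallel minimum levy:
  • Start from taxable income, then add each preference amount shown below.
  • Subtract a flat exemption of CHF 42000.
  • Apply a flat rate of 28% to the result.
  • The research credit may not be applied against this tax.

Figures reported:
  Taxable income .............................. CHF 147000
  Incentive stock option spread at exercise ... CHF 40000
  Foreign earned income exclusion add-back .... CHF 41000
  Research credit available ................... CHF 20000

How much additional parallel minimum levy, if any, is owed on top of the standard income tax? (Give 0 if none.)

Standard income tax:
  CHF 16000 × 9% = CHF 1440
  CHF 13000 × 15% = CHF 1950
  CHF 48000 × 23% = CHF 11040
  CHF 70000 × 37% = CHF 25900
  → CHF 40330
  Less research credit CHF 20000 → CHF 20330

Parallel minimum levy:
  Adjusted income: CHF 147000 + CHF 40000 + CHF 41000 = CHF 228000
  Less exemption CHF 42000 → base CHF 186000
  CHF 186000 × 28% = CHF 52080

Excess of parallel minimum levy over standard income tax: CHF 52080 − CHF 20330 = CHF 31750.

CHF 31750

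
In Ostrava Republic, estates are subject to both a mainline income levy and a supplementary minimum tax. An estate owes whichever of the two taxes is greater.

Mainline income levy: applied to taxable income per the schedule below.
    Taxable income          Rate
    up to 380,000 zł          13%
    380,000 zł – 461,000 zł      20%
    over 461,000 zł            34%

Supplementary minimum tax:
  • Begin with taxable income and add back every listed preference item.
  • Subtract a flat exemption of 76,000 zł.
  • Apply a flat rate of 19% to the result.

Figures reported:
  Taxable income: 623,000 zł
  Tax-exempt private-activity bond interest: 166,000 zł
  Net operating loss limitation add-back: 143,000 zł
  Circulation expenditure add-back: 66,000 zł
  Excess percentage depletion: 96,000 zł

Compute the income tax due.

Mainline income levy:
  380,000 zł × 13% = 49,400 zł
  81,000 zł × 20% = 16,200 zł
  162,000 zł × 34% = 55,080 zł
  → 120,680 zł

Supplementary minimum tax:
  Adjusted income: 623,000 zł + 166,000 zł + 143,000 zł + 66,000 zł + 96,000 zł = 1,094,000 zł
  Less exemption 76,000 zł → base 1,018,000 zł
  1,018,000 zł × 19% = 193,420 zł

193,420 zł > 120,680 zł, so the supplementary minimum tax is the binding amount.

193,420 zł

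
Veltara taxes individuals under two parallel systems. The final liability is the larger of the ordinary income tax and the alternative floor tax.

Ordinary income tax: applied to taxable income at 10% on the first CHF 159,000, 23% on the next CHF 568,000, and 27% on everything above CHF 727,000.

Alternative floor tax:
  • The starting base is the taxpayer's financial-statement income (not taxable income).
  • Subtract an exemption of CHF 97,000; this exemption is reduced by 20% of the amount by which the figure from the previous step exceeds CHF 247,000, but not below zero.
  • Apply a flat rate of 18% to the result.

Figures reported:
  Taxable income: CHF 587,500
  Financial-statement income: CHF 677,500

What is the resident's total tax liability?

Ordinary income tax:
  CHF 159,000 × 10% = CHF 15,900
  CHF 428,500 × 23% = CHF 98,555
  → CHF 114,455

Alternative floor tax:
  Base (financial-statement income): CHF 677,500
  Exemption: CHF 97,000 − 20% × (CHF 677,500 − CHF 247,000) = CHF 97,000 − CHF 86,100 = CHF 10,900
  Base: CHF 677,500 − CHF 10,900 = CHF 666,600
  CHF 666,600 × 18% = CHF 119,988

CHF 119,988 > CHF 114,455, so the alternative floor tax is the binding amount.

CHF 119,988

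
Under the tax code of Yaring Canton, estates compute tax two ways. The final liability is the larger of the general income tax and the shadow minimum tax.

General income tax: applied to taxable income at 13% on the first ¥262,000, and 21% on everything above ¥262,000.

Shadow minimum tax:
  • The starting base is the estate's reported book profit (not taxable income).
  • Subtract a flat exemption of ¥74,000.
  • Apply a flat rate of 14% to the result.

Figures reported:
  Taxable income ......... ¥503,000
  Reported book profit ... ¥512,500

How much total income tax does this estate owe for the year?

General income tax:
  ¥262,000 × 13% = ¥34,060
  ¥241,000 × 21% = ¥50,610
  → ¥84,670

Shadow minimum tax:
  Base (reported book profit): ¥512,500
  Less exemption ¥74,000 → base ¥438,500
  ¥438,500 × 14% = ¥61,390

¥84,670 > ¥61,390, so the general income tax governs.

¥84,670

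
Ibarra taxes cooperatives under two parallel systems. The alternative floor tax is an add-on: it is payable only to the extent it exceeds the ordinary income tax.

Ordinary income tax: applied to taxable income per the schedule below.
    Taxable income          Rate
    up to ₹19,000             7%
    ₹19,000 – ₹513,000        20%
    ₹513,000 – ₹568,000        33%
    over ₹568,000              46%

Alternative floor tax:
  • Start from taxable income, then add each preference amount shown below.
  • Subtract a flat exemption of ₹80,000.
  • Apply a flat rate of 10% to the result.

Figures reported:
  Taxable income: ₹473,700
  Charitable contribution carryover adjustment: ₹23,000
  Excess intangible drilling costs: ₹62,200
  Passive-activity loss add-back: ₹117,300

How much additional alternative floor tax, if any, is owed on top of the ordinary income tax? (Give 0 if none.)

Ordinary income tax:
  ₹19,000 × 7% = ₹1,330
  ₹454,700 × 20% = ₹90,940
  → ₹92,270

Alternative floor tax:
  Adjusted income: ₹473,700 + ₹23,000 + ₹62,200 + ₹117,300 = ₹676,200
  Less exemption ₹80,000 → base ₹596,200
  ₹596,200 × 10% = ₹59,620

₹59,620 ≤ ₹92,270, so no add-on is due.

₹0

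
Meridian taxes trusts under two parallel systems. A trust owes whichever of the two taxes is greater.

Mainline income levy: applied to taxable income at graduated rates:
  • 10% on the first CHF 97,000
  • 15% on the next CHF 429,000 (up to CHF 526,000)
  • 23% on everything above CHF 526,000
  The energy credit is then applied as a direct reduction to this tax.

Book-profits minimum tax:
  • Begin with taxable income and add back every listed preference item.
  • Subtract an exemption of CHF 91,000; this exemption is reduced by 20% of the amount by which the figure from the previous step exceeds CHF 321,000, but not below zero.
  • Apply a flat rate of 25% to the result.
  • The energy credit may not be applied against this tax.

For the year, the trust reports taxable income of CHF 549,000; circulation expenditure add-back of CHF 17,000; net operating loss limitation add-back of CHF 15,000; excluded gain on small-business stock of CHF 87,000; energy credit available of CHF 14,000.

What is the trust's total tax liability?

CHF 161,600

Mainline income levy:
  CHF 97,000 × 10% = CHF 9,700
  CHF 429,000 × 15% = CHF 64,350
  CHF 23,000 × 23% = CHF 5,290
  → CHF 79,340
  Less energy credit CHF 14,000 → CHF 65,340

Book-profits minimum tax:
  Adjusted income: CHF 549,000 + CHF 17,000 + CHF 15,000 + CHF 87,000 = CHF 668,000
  Exemption: CHF 91,000 − 20% × (CHF 668,000 − CHF 321,000) = CHF 91,000 − CHF 69,400 = CHF 21,600
  Base: CHF 668,000 − CHF 21,600 = CHF 646,400
  CHF 646,400 × 25% = CHF 161,600

CHF 161,600 > CHF 65,340, so the book-profits minimum tax is the binding amount.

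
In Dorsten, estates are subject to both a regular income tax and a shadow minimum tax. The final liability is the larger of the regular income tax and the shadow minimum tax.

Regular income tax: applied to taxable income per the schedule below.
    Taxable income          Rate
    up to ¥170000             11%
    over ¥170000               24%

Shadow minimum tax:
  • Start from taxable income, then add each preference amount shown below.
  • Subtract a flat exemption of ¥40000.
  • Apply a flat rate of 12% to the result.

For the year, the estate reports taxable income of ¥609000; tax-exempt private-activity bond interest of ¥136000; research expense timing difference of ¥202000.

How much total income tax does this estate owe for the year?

Shadow minimum tax:
  Adjusted income: ¥609000 + ¥136000 + ¥202000 = ¥947000
  Less exemption ¥40000 → base ¥907000
  ¥907000 × 12% = ¥108840

Regular income tax:
  ¥170000 × 11% = ¥18700
  ¥439000 × 24% = ¥105360
  → ¥124060

¥124060 > ¥108840, so the regular income tax governs.

¥124060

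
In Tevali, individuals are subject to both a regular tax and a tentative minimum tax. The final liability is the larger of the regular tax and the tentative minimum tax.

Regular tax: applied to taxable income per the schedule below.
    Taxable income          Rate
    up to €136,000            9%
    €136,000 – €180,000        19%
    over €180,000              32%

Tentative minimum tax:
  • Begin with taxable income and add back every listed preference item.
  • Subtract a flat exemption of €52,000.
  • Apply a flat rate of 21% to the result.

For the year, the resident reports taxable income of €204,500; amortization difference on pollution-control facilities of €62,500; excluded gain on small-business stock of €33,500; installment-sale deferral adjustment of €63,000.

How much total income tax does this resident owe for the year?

Tentative minimum tax:
  Adjusted income: €204,500 + €62,500 + €33,500 + €63,000 = €363,500
  Less exemption €52,000 → base €311,500
  €311,500 × 21% = €65,415

Regular tax:
  €136,000 × 9% = €12,240
  €44,000 × 19% = €8,360
  €24,500 × 32% = €7,840
  → €28,440

€65,415 > €28,440, so the tentative minimum tax is the binding amount.

€65,415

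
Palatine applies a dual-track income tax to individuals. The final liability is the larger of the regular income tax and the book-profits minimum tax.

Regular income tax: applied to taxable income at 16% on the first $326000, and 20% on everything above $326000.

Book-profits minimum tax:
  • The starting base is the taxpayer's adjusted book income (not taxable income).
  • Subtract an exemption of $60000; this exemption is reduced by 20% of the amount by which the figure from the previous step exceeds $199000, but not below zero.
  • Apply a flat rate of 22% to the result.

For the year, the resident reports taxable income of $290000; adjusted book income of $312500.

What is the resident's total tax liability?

Book-profits minimum tax:
  Base (adjusted book income): $312500
  Exemption: $60000 − 20% × ($312500 − $199000) = $60000 − $22700 = $37300
  Base: $312500 − $37300 = $275200
  $275200 × 22% = $60544

Regular income tax:
  $290000 × 16% = $46400

$60544 > $46400, so the book-profits minimum tax is the binding amount.

$60544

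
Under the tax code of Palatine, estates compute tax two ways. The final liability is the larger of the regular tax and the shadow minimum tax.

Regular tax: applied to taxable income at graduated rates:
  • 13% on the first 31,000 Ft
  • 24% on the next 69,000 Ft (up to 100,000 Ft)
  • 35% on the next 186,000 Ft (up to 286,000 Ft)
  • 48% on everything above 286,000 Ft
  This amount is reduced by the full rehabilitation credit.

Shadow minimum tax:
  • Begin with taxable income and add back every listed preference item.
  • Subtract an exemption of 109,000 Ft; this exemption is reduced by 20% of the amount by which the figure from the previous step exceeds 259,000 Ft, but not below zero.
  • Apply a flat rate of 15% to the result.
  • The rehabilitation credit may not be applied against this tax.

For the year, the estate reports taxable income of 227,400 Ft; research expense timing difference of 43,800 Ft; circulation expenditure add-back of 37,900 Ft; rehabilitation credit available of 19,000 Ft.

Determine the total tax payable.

46,180 Ft

Regular tax:
  31,000 Ft × 13% = 4,030 Ft
  69,000 Ft × 24% = 16,560 Ft
  127,400 Ft × 35% = 44,590 Ft
  → 65,180 Ft
  Less rehabilitation credit 19,000 Ft → 46,180 Ft

Shadow minimum tax:
  Adjusted income: 227,400 Ft + 43,800 Ft + 37,900 Ft = 309,100 Ft
  Exemption: 109,000 Ft − 20% × (309,100 Ft − 259,000 Ft) = 109,000 Ft − 10,020 Ft = 98,980 Ft
  Base: 309,100 Ft − 98,980 Ft = 210,120 Ft
  210,120 Ft × 15% = 31,518 Ft

46,180 Ft > 31,518 Ft, so the regular tax governs.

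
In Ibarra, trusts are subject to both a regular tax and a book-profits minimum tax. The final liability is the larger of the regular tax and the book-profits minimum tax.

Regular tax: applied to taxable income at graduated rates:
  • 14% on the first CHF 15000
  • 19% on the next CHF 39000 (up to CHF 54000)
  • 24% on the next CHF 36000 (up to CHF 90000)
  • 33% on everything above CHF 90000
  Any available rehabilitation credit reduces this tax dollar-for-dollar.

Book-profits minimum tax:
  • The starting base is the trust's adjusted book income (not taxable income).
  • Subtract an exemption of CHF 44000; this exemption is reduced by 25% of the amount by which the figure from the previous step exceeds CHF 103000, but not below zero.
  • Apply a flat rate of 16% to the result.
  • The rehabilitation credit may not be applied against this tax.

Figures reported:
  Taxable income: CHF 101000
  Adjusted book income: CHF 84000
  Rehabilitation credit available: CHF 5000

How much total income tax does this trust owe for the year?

CHF 16780

Book-profits minimum tax:
  Base (adjusted book income): CHF 84000
  Exemption: CHF 84000 ≤ CHF 103000, so full CHF 44000 applies
  Base: CHF 84000 − CHF 44000 = CHF 40000
  CHF 40000 × 16% = CHF 6400

Regular tax:
  CHF 15000 × 14% = CHF 2100
  CHF 39000 × 19% = CHF 7410
  CHF 36000 × 24% = CHF 8640
  CHF 11000 × 33% = CHF 3630
  → CHF 21780
  Less rehabilitation credit CHF 5000 → CHF 16780

CHF 16780 > CHF 6400, so the regular tax governs.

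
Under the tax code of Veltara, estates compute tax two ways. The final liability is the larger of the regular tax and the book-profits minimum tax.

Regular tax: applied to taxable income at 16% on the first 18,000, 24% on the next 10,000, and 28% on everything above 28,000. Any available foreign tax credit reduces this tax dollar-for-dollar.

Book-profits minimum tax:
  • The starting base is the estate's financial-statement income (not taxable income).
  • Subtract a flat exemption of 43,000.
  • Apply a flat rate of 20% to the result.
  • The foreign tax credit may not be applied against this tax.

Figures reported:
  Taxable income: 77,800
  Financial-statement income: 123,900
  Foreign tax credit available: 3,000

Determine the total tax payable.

Book-profits minimum tax:
  Base (financial-statement income): 123,900
  Less exemption 43,000 → base 80,900
  80,900 × 20% = 16,180

Regular tax:
  18,000 × 16% = 2,880
  10,000 × 24% = 2,400
  49,800 × 28% = 13,944
  → 19,224
  Less foreign tax credit 3,000 → 16,224

16,224 > 16,180, so the regular tax governs.

16,224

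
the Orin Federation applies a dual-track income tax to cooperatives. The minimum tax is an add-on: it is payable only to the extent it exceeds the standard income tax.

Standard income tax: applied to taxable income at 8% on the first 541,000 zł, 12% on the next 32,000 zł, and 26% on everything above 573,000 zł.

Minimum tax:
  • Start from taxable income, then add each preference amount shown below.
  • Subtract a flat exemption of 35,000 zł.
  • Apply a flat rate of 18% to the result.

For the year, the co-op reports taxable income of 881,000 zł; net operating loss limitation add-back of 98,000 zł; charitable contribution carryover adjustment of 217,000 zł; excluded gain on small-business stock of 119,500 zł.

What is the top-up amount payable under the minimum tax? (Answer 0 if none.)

103,290 zł

Minimum tax:
  Adjusted income: 881,000 zł + 98,000 zł + 217,000 zł + 119,500 zł = 1,315,500 zł
  Less exemption 35,000 zł → base 1,280,500 zł
  1,280,500 zł × 18% = 230,490 zł

Standard income tax:
  541,000 zł × 8% = 43,280 zł
  32,000 zł × 12% = 3,840 zł
  308,000 zł × 26% = 80,080 zł
  → 127,200 zł

Excess of minimum tax over standard income tax: 230,490 zł − 127,200 zł = 103,290 zł.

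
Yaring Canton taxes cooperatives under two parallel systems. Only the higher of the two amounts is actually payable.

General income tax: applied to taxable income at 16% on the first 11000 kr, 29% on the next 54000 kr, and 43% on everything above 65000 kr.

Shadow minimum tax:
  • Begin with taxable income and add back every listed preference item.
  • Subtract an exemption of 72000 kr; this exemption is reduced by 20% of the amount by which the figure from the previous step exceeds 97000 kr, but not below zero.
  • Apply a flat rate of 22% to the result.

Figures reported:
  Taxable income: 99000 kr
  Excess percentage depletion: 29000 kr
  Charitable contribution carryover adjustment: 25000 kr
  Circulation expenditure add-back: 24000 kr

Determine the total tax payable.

Shadow minimum tax:
  Adjusted income: 99000 kr + 29000 kr + 25000 kr + 24000 kr = 177000 kr
  Exemption: 72000 kr − 20% × (177000 kr − 97000 kr) = 72000 kr − 16000 kr = 56000 kr
  Base: 177000 kr − 56000 kr = 121000 kr
  121000 kr × 22% = 26620 kr

General income tax:
  11000 kr × 16% = 1760 kr
  54000 kr × 29% = 15660 kr
  34000 kr × 43% = 14620 kr
  → 32040 kr

32040 kr > 26620 kr, so the general income tax governs.

32040 kr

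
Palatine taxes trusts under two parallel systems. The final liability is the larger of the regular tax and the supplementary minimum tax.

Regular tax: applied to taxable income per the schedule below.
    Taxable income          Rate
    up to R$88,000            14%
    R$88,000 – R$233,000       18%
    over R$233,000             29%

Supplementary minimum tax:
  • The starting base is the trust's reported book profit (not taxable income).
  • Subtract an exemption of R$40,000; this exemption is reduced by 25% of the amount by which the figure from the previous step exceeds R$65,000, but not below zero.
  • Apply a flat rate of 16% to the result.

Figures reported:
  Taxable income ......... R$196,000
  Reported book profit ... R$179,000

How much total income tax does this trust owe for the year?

Supplementary minimum tax:
  Base (reported book profit): R$179,000
  Exemption: R$40,000 − 25% × (R$179,000 − R$65,000) = R$40,000 − R$28,500 = R$11,500
  Base: R$179,000 − R$11,500 = R$167,500
  R$167,500 × 16% = R$26,800

Regular tax:
  R$88,000 × 14% = R$12,320
  R$108,000 × 18% = R$19,440
  → R$31,760

R$31,760 > R$26,800, so the regular tax governs.

R$31,760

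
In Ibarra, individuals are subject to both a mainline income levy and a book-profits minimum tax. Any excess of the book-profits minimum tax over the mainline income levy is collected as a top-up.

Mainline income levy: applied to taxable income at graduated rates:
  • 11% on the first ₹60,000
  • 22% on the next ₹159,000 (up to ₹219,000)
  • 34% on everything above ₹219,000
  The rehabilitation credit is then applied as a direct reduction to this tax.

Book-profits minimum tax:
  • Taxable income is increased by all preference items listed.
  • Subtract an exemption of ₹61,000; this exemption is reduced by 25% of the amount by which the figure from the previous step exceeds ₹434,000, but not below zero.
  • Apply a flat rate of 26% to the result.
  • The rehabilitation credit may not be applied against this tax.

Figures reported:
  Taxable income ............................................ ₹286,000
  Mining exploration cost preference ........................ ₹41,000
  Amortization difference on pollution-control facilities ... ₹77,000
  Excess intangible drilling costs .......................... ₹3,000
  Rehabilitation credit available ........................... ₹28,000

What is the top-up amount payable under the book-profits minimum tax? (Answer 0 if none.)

Mainline income levy:
  ₹60,000 × 11% = ₹6,600
  ₹159,000 × 22% = ₹34,980
  ₹67,000 × 34% = ₹22,780
  → ₹64,360
  Less rehabilitation credit ₹28,000 → ₹36,360

Book-profits minimum tax:
  Adjusted income: ₹286,000 + ₹41,000 + ₹77,000 + ₹3,000 = ₹407,000
  Exemption: ₹407,000 ≤ ₹434,000, so full ₹61,000 applies
  Base: ₹407,000 − ₹61,000 = ₹346,000
  ₹346,000 × 26% = ₹89,960

Excess of book-profits minimum tax over mainline income levy: ₹89,960 − ₹36,360 = ₹53,600.

₹53,600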